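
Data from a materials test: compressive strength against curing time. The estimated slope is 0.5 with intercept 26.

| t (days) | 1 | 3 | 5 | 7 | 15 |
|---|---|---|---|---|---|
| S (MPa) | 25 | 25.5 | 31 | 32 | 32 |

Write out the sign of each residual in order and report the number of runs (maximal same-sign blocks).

3 runs

t=1: ŷ = 26 + 0.5·1 = 26.5; e = 25 − 26.5 = -1.5
t=3: ŷ = 26 + 0.5·3 = 27.5; e = 25.5 − 27.5 = -2
t=5: ŷ = 26 + 0.5·5 = 28.5; e = 31 − 28.5 = 2.5
t=7: ŷ = 26 + 0.5·7 = 29.5; e = 32 − 29.5 = 2.5
t=15: ŷ = 26 + 0.5·15 = 33.5; e = 32 − 33.5 = -1.5
Signs: − − + + −
Runs: −×2, +×2, −×1 → 3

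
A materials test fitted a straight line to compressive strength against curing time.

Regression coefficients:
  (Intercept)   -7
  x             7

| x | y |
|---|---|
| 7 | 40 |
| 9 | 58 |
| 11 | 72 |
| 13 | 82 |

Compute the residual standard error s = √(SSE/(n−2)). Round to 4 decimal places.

x=7: ŷ = -7 + 7·7 = 42; r = 40 − 42 = -2
x=9: ŷ = -7 + 7·9 = 56; r = 58 − 56 = 2
x=11: ŷ = -7 + 7·11 = 70; r = 72 − 70 = 2
x=13: ŷ = -7 + 7·13 = 84; r = 82 − 84 = -2
SSE = 4 + 4 + 4 + 4 = 16
s = √(16/2) = √8 ≈ 2.8284

s = 2.8284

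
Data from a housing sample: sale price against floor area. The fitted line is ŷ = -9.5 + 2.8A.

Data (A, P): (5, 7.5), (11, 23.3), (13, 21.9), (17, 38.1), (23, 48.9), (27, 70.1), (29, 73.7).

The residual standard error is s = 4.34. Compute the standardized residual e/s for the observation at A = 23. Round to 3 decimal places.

-1.382

ŷ = -9.5 + 2.8·23 = 54.9
e = 48.9 − 54.9 = -6
e/s = -6 / 4.34 = -1.382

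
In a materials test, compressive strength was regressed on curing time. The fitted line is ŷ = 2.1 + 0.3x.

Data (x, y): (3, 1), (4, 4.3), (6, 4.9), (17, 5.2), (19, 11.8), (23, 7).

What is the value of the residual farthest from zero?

x=3: ŷ = 2.1 + 0.3·3 = 3; e = 1 − 3 = -2
x=4: ŷ = 2.1 + 0.3·4 = 3.3; e = 4.3 − 3.3 = 1
x=6: ŷ = 2.1 + 0.3·6 = 3.9; e = 4.9 − 3.9 = 1
x=17: ŷ = 2.1 + 0.3·17 = 7.2; e = 5.2 − 7.2 = -2
x=19: ŷ = 2.1 + 0.3·19 = 7.8; e = 11.8 − 7.8 = 4
x=23: ŷ = 2.1 + 0.3·23 = 9; e = 7 − 9 = -2
Largest |e| is 4 at x = 19, residual 4.

e = 4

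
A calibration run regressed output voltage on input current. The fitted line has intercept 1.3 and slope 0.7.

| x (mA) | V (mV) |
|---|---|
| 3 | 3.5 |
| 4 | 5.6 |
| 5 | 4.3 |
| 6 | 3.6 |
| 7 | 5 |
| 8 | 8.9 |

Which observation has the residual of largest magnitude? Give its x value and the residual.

x = 8, e = 2

x=3: ŷ = 1.3 + 0.7·3 = 3.4; e = 3.5 − 3.4 = 0.1
x=4: ŷ = 1.3 + 0.7·4 = 4.1; e = 5.6 − 4.1 = 1.5
x=5: ŷ = 1.3 + 0.7·5 = 4.8; e = 4.3 − 4.8 = -0.5
x=6: ŷ = 1.3 + 0.7·6 = 5.5; e = 3.6 − 5.5 = -1.9
x=7: ŷ = 1.3 + 0.7·7 = 6.2; e = 5 − 6.2 = -1.2
x=8: ŷ = 1.3 + 0.7·8 = 6.9; e = 8.9 − 6.9 = 2
Largest |e| is 2 at x = 8, residual 2.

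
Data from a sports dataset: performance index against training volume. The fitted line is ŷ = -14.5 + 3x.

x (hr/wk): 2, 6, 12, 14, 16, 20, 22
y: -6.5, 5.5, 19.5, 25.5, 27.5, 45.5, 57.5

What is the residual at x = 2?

e = 2

ŷ = -14.5 + 3·2 = -8.5
e = -6.5 − (-8.5) = 2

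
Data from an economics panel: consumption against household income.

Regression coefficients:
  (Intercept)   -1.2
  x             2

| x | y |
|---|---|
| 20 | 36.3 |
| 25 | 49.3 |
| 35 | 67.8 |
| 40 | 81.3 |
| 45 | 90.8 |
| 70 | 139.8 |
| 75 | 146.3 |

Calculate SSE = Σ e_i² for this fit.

SSE = 25

x=20: ŷ = -1.2 + 2·20 = 38.8; e = 36.3 − 38.8 = -2.5
x=25: ŷ = -1.2 + 2·25 = 48.8; e = 49.3 − 48.8 = 0.5
x=35: ŷ = -1.2 + 2·35 = 68.8; e = 67.8 − 68.8 = -1
x=40: ŷ = -1.2 + 2·40 = 78.8; e = 81.3 − 78.8 = 2.5
x=45: ŷ = -1.2 + 2·45 = 88.8; e = 90.8 − 88.8 = 2
x=70: ŷ = -1.2 + 2·70 = 138.8; e = 139.8 − 138.8 = 1
x=75: ŷ = -1.2 + 2·75 = 148.8; e = 146.3 − 148.8 = -2.5
SSE = 6.25 + 0.25 + 1 + 6.25 + 4 + 1 + 6.25 = 25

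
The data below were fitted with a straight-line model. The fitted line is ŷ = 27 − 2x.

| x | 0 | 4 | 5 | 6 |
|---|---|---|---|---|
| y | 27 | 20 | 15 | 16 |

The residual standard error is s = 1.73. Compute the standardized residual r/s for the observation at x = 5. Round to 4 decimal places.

-1.1561

ŷ = 27 − 2·5 = 17
r = 15 − 17 = -2
r/s = -2 / 1.73 = -1.1561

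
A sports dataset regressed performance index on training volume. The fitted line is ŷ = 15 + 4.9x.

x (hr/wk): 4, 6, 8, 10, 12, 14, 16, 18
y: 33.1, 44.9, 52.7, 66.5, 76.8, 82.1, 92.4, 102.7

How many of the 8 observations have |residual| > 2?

2

x=4: ŷ = 15 + 4.9·4 = 34.6; r = 33.1 − 34.6 = -1.5
x=6: ŷ = 15 + 4.9·6 = 44.4; r = 44.9 − 44.4 = 0.5
x=8: ŷ = 15 + 4.9·8 = 54.2; r = 52.7 − 54.2 = -1.5
x=10: ŷ = 15 + 4.9·10 = 64; r = 66.5 − 64 = 2.5
x=12: ŷ = 15 + 4.9·12 = 73.8; r = 76.8 − 73.8 = 3
x=14: ŷ = 15 + 4.9·14 = 83.6; r = 82.1 − 83.6 = -1.5
x=16: ŷ = 15 + 4.9·16 = 93.4; r = 92.4 − 93.4 = -1
x=18: ŷ = 15 + 4.9·18 = 103.2; r = 102.7 − 103.2 = -0.5
|r| > 2: x=10 (|r|=2.5), x=12 (|r|=3) → 2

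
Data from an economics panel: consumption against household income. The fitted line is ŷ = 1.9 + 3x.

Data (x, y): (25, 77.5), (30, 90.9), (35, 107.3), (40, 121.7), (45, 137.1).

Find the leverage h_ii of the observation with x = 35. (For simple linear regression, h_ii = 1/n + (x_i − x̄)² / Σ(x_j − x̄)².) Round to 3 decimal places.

x̄ = (25 + 30 + 35 + 40 + 45)/5 = 35
Σ(x − x̄)² = 100 + 25 + 0 + 25 + 100 = 250
h = 1/5 + (0)²/250 = 0.2 + 0 = 0.200

h = 0.200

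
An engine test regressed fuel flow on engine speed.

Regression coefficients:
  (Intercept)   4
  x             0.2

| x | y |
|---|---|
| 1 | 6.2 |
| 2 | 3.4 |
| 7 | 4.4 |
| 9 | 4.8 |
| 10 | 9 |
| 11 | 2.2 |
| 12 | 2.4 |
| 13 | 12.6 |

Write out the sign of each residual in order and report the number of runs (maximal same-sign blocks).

5 runs

x=1: ŷ = 4 + 0.2·1 = 4.2; r = 6.2 − 4.2 = 2
x=2: ŷ = 4 + 0.2·2 = 4.4; r = 3.4 − 4.4 = -1
x=7: ŷ = 4 + 0.2·7 = 5.4; r = 4.4 − 5.4 = -1
x=9: ŷ = 4 + 0.2·9 = 5.8; r = 4.8 − 5.8 = -1
x=10: ŷ = 4 + 0.2·10 = 6; r = 9 − 6 = 3
x=11: ŷ = 4 + 0.2·11 = 6.2; r = 2.2 − 6.2 = -4
x=12: ŷ = 4 + 0.2·12 = 6.4; r = 2.4 − 6.4 = -4
x=13: ŷ = 4 + 0.2·13 = 6.6; r = 12.6 − 6.6 = 6
Signs: + − − − + − − +
Runs: +×1, −×3, +×1, −×2, +×1 → 5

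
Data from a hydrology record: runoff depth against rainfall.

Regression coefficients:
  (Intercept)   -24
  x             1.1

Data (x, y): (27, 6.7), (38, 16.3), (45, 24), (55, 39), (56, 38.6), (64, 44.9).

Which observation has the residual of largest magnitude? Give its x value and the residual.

x = 55, r = 2.5

x=27: ŷ = -24 + 1.1·27 = 5.7; r = 6.7 − 5.7 = 1
x=38: ŷ = -24 + 1.1·38 = 17.8; r = 16.3 − 17.8 = -1.5
x=45: ŷ = -24 + 1.1·45 = 25.5; r = 24 − 25.5 = -1.5
x=55: ŷ = -24 + 1.1·55 = 36.5; r = 39 − 36.5 = 2.5
x=56: ŷ = -24 + 1.1·56 = 37.6; r = 38.6 − 37.6 = 1
x=64: ŷ = -24 + 1.1·64 = 46.4; r = 44.9 − 46.4 = -1.5
Largest |r| is 2.5 at x = 55, residual 2.5.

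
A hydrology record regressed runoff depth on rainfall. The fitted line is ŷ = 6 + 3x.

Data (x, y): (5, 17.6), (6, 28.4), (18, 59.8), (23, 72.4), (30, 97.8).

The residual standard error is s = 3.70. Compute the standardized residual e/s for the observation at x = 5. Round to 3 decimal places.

ŷ = 6 + 3·5 = 21
e = 17.6 − 21 = -3.4
e/s = -3.4 / 3.70 = -0.919

-0.919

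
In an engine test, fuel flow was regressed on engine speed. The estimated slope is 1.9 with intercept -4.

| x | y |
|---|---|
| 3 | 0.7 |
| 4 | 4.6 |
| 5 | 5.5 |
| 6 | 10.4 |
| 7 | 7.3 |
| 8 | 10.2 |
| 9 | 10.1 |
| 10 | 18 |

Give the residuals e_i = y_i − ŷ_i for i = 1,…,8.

x=3: ŷ = -4 + 1.9·3 = 1.7; e = 0.7 − 1.7 = -1
x=4: ŷ = -4 + 1.9·4 = 3.6; e = 4.6 − 3.6 = 1
x=5: ŷ = -4 + 1.9·5 = 5.5; e = 5.5 − 5.5 = 0
x=6: ŷ = -4 + 1.9·6 = 7.4; e = 10.4 − 7.4 = 3
x=7: ŷ = -4 + 1.9·7 = 9.3; e = 7.3 − 9.3 = -2
x=8: ŷ = -4 + 1.9·8 = 11.2; e = 10.2 − 11.2 = -1
x=9: ŷ = -4 + 1.9·9 = 13.1; e = 10.1 − 13.1 = -3
x=10: ŷ = -4 + 1.9·10 = 15; e = 18 − 15 = 3

-1, 1, 0, 3, -2, -1, -3, 3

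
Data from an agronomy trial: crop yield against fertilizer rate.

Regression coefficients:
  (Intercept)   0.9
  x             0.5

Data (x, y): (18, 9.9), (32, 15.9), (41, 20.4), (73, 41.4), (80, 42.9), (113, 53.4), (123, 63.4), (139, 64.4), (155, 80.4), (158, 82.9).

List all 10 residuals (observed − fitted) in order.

x=18: ŷ = 0.9 + 0.5·18 = 9.9; r = 9.9 − 9.9 = 0
x=32: ŷ = 0.9 + 0.5·32 = 16.9; r = 15.9 − 16.9 = -1
x=41: ŷ = 0.9 + 0.5·41 = 21.4; r = 20.4 − 21.4 = -1
x=73: ŷ = 0.9 + 0.5·73 = 37.4; r = 41.4 − 37.4 = 4
x=80: ŷ = 0.9 + 0.5·80 = 40.9; r = 42.9 − 40.9 = 2
x=113: ŷ = 0.9 + 0.5·113 = 57.4; r = 53.4 − 57.4 = -4
x=123: ŷ = 0.9 + 0.5·123 = 62.4; r = 63.4 − 62.4 = 1
x=139: ŷ = 0.9 + 0.5·139 = 70.4; r = 64.4 − 70.4 = -6
x=155: ŷ = 0.9 + 0.5·155 = 78.4; r = 80.4 − 78.4 = 2
x=158: ŷ = 0.9 + 0.5·158 = 79.9; r = 82.9 − 79.9 = 3

0, -1, -1, 4, 2, -4, 1, -6, 2, 3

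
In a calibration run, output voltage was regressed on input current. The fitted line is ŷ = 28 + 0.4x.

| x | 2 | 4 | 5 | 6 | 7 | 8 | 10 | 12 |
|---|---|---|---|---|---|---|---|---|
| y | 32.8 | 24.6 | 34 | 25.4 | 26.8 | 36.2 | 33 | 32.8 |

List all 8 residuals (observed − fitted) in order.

x=2: ŷ = 28 + 0.4·2 = 28.8; r = 32.8 − 28.8 = 4
x=4: ŷ = 28 + 0.4·4 = 29.6; r = 24.6 − 29.6 = -5
x=5: ŷ = 28 + 0.4·5 = 30; r = 34 − 30 = 4
x=6: ŷ = 28 + 0.4·6 = 30.4; r = 25.4 − 30.4 = -5
x=7: ŷ = 28 + 0.4·7 = 30.8; r = 26.8 − 30.8 = -4
x=8: ŷ = 28 + 0.4·8 = 31.2; r = 36.2 − 31.2 = 5
x=10: ŷ = 28 + 0.4·10 = 32; r = 33 − 32 = 1
x=12: ŷ = 28 + 0.4·12 = 32.8; r = 32.8 − 32.8 = 0

4, -5, 4, -5, -4, 5, 1, 0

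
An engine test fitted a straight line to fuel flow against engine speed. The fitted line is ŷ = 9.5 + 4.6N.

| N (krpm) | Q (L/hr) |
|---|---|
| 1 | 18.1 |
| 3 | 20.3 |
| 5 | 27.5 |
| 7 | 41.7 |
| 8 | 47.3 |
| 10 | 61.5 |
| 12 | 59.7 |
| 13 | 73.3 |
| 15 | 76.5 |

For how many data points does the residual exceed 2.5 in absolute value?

N=1: ŷ = 9.5 + 4.6·1 = 14.1; r = 18.1 − 14.1 = 4
N=3: ŷ = 9.5 + 4.6·3 = 23.3; r = 20.3 − 23.3 = -3
N=5: ŷ = 9.5 + 4.6·5 = 32.5; r = 27.5 − 32.5 = -5
N=7: ŷ = 9.5 + 4.6·7 = 41.7; r = 41.7 − 41.7 = 0
N=8: ŷ = 9.5 + 4.6·8 = 46.3; r = 47.3 − 46.3 = 1
N=10: ŷ = 9.5 + 4.6·10 = 55.5; r = 61.5 − 55.5 = 6
N=12: ŷ = 9.5 + 4.6·12 = 64.7; r = 59.7 − 64.7 = -5
N=13: ŷ = 9.5 + 4.6·13 = 69.3; r = 73.3 − 69.3 = 4
N=15: ŷ = 9.5 + 4.6·15 = 78.5; r = 76.5 − 78.5 = -2
|r| > 2.5: N=1 (|r|=4), N=3 (|r|=3), N=5 (|r|=5), N=10 (|r|=6), N=12 (|r|=5), N=13 (|r|=4) → 6

6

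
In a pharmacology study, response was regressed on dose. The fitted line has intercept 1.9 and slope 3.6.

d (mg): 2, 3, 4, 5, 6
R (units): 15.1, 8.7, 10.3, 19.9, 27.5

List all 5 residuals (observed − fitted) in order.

6, -4, -6, 0, 4

d=2: ŷ = 1.9 + 3.6·2 = 9.1; e = 15.1 − 9.1 = 6
d=3: ŷ = 1.9 + 3.6·3 = 12.7; e = 8.7 − 12.7 = -4
d=4: ŷ = 1.9 + 3.6·4 = 16.3; e = 10.3 − 16.3 = -6
d=5: ŷ = 1.9 + 3.6·5 = 19.9; e = 19.9 − 19.9 = 0
d=6: ŷ = 1.9 + 3.6·6 = 23.5; e = 27.5 − 23.5 = 4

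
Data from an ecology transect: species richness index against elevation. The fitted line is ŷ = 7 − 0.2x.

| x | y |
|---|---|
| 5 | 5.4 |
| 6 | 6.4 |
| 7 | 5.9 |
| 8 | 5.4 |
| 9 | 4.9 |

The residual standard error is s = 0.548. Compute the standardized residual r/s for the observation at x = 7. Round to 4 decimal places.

0.5474

ŷ = 7 − 0.2·7 = 5.6
r = 5.9 − 5.6 = 0.3
r/s = 0.3 / 0.548 = 0.5474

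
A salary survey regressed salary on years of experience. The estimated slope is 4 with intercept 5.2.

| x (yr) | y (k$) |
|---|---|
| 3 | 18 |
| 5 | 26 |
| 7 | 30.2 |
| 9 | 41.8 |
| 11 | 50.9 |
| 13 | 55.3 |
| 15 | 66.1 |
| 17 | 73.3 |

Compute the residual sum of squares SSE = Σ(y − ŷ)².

SSE = 17.96

x=3: ŷ = 5.2 + 4·3 = 17.2; e = 18 − 17.2 = 0.8
x=5: ŷ = 5.2 + 4·5 = 25.2; e = 26 − 25.2 = 0.8
x=7: ŷ = 5.2 + 4·7 = 33.2; e = 30.2 − 33.2 = -3
x=9: ŷ = 5.2 + 4·9 = 41.2; e = 41.8 − 41.2 = 0.6
x=11: ŷ = 5.2 + 4·11 = 49.2; e = 50.9 − 49.2 = 1.7
x=13: ŷ = 5.2 + 4·13 = 57.2; e = 55.3 − 57.2 = -1.9
x=15: ŷ = 5.2 + 4·15 = 65.2; e = 66.1 − 65.2 = 0.9
x=17: ŷ = 5.2 + 4·17 = 73.2; e = 73.3 − 73.2 = 0.1
SSE = 0.64 + 0.64 + 9 + 0.36 + 2.89 + 3.61 + 0.81 + 0.01 = 17.96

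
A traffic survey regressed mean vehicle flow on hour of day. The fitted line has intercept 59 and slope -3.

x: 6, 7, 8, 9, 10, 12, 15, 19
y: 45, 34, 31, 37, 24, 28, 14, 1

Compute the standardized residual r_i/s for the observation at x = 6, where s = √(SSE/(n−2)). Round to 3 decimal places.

0.880

x=6: ŷ = 59 − 3·6 = 41; r = 45 − 41 = 4
x=7: ŷ = 59 − 3·7 = 38; r = 34 − 38 = -4
x=8: ŷ = 59 − 3·8 = 35; r = 31 − 35 = -4
x=9: ŷ = 59 − 3·9 = 32; r = 37 − 32 = 5
x=10: ŷ = 59 − 3·10 = 29; r = 24 − 29 = -5
x=12: ŷ = 59 − 3·12 = 23; r = 28 − 23 = 5
x=15: ŷ = 59 − 3·15 = 14; r = 14 − 14 = 0
x=19: ŷ = 59 − 3·19 = 2; r = 1 − 2 = -1
SSE = 16 + 16 + 16 + 25 + 25 + 25 + 0 + 1 = 124
s = √(124/6) = 4.54606
r/s = 4 / 4.54606 = 0.880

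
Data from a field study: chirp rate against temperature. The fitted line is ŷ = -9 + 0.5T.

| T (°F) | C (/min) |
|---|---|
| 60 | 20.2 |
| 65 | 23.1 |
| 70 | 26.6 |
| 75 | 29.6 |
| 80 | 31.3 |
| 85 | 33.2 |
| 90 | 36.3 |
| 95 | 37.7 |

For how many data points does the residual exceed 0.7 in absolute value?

T=60: ŷ = -9 + 0.5·60 = 21; r = 20.2 − 21 = -0.8
T=65: ŷ = -9 + 0.5·65 = 23.5; r = 23.1 − 23.5 = -0.4
T=70: ŷ = -9 + 0.5·70 = 26; r = 26.6 − 26 = 0.6
T=75: ŷ = -9 + 0.5·75 = 28.5; r = 29.6 − 28.5 = 1.1
T=80: ŷ = -9 + 0.5·80 = 31; r = 31.3 − 31 = 0.3
T=85: ŷ = -9 + 0.5·85 = 33.5; r = 33.2 − 33.5 = -0.3
T=90: ŷ = -9 + 0.5·90 = 36; r = 36.3 − 36 = 0.3
T=95: ŷ = -9 + 0.5·95 = 38.5; r = 37.7 − 38.5 = -0.8
|r| > 0.7: T=60 (|r|=0.8), T=75 (|r|=1.1), T=95 (|r|=0.8) → 3

3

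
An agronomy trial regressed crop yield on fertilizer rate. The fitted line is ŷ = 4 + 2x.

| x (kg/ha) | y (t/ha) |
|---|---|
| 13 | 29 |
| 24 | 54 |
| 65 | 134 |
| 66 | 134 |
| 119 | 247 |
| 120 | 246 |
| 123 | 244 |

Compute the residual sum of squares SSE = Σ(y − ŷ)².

x=13: ŷ = 4 + 2·13 = 30; r = 29 − 30 = -1
x=24: ŷ = 4 + 2·24 = 52; r = 54 − 52 = 2
x=65: ŷ = 4 + 2·65 = 134; r = 134 − 134 = 0
x=66: ŷ = 4 + 2·66 = 136; r = 134 − 136 = -2
x=119: ŷ = 4 + 2·119 = 242; r = 247 − 242 = 5
x=120: ŷ = 4 + 2·120 = 244; r = 246 − 244 = 2
x=123: ŷ = 4 + 2·123 = 250; r = 244 − 250 = -6
SSE = 1 + 4 + 0 + 4 + 25 + 4 + 36 = 74

SSE = 74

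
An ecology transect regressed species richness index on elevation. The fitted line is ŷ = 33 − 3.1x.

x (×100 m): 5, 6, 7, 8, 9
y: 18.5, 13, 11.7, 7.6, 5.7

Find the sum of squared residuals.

x=5: ŷ = 33 − 3.1·5 = 17.5; r = 18.5 − 17.5 = 1
x=6: ŷ = 33 − 3.1·6 = 14.4; r = 13 − 14.4 = -1.4
x=7: ŷ = 33 − 3.1·7 = 11.3; r = 11.7 − 11.3 = 0.4
x=8: ŷ = 33 − 3.1·8 = 8.2; r = 7.6 − 8.2 = -0.6
x=9: ŷ = 33 − 3.1·9 = 5.1; r = 5.7 − 5.1 = 0.6
SSE = 1 + 1.96 + 0.16 + 0.36 + 0.36 = 3.84

SSE = 3.84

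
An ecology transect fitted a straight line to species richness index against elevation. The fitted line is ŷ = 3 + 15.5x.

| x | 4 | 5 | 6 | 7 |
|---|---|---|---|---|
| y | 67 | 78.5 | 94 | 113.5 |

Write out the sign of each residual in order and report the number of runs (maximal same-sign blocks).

3 runs

x=4: ŷ = 3 + 15.5·4 = 65; r = 67 − 65 = 2
x=5: ŷ = 3 + 15.5·5 = 80.5; r = 78.5 − 80.5 = -2
x=6: ŷ = 3 + 15.5·6 = 96; r = 94 − 96 = -2
x=7: ŷ = 3 + 15.5·7 = 111.5; r = 113.5 − 111.5 = 2
Signs: + − − +
Runs: +×1, −×2, +×1 → 3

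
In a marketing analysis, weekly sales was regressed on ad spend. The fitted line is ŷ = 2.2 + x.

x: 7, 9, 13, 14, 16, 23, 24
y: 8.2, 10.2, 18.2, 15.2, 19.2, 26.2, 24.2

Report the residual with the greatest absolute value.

r = 3

x=7: ŷ = 2.2 + 7 = 9.2; r = 8.2 − 9.2 = -1
x=9: ŷ = 2.2 + 9 = 11.2; r = 10.2 − 11.2 = -1
x=13: ŷ = 2.2 + 13 = 15.2; r = 18.2 − 15.2 = 3
x=14: ŷ = 2.2 + 14 = 16.2; r = 15.2 − 16.2 = -1
x=16: ŷ = 2.2 + 16 = 18.2; r = 19.2 − 18.2 = 1
x=23: ŷ = 2.2 + 23 = 25.2; r = 26.2 − 25.2 = 1
x=24: ŷ = 2.2 + 24 = 26.2; r = 24.2 − 26.2 = -2
Largest |r| is 3 at x = 13, residual 3.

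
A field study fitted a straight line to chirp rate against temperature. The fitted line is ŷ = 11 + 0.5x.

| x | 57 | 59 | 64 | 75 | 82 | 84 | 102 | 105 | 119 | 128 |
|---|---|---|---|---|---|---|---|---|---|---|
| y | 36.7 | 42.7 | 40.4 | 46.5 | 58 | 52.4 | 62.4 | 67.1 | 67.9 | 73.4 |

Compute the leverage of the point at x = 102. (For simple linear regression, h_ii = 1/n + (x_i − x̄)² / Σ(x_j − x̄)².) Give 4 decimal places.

h = 0.1373

x̄ = (57 + 59 + 64 + 75 + 82 + 84 + 102 + 105 + 119 + 128)/10 = 87.5
Σ(x − x̄)² = 930.25 + 812.25 + 552.25 + 156.25 + 30.25 + 12.25 + 210.25 + 306.25 + 992.25 + 1640.25 = 5642.5
h = 1/10 + (14.5)²/5642.5 = 0.1 + 0.0372619 = 0.1373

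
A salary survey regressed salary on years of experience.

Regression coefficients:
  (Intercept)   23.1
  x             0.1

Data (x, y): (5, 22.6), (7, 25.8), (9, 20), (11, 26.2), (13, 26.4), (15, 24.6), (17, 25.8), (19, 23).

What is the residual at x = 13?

r = 2

ŷ = 23.1 + 0.1·13 = 24.4
r = 26.4 − 24.4 = 2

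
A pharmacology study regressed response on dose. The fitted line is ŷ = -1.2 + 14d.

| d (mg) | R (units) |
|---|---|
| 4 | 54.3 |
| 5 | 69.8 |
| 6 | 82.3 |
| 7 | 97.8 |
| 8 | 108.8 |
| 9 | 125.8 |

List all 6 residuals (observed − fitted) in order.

d=4: ŷ = -1.2 + 14·4 = 54.8; e = 54.3 − 54.8 = -0.5
d=5: ŷ = -1.2 + 14·5 = 68.8; e = 69.8 − 68.8 = 1
d=6: ŷ = -1.2 + 14·6 = 82.8; e = 82.3 − 82.8 = -0.5
d=7: ŷ = -1.2 + 14·7 = 96.8; e = 97.8 − 96.8 = 1
d=8: ŷ = -1.2 + 14·8 = 110.8; e = 108.8 − 110.8 = -2
d=9: ŷ = -1.2 + 14·9 = 124.8; e = 125.8 − 124.8 = 1

-0.5, 1, -0.5, 1, -2, 1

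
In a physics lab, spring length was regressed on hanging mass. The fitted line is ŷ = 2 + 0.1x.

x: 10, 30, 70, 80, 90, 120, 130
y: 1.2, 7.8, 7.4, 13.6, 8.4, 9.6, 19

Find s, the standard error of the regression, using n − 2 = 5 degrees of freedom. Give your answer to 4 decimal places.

s = 3.7073

x=10: ŷ = 2 + 0.1·10 = 3; r = 1.2 − 3 = -1.8
x=30: ŷ = 2 + 0.1·30 = 5; r = 7.8 − 5 = 2.8
x=70: ŷ = 2 + 0.1·70 = 9; r = 7.4 − 9 = -1.6
x=80: ŷ = 2 + 0.1·80 = 10; r = 13.6 − 10 = 3.6
x=90: ŷ = 2 + 0.1·90 = 11; r = 8.4 − 11 = -2.6
x=120: ŷ = 2 + 0.1·120 = 14; r = 9.6 − 14 = -4.4
x=130: ŷ = 2 + 0.1·130 = 15; r = 19 − 15 = 4
SSE = 3.24 + 7.84 + 2.56 + 12.96 + 6.76 + 19.36 + 16 = 68.72
s = √(68.72/5) = √13.744 ≈ 3.7073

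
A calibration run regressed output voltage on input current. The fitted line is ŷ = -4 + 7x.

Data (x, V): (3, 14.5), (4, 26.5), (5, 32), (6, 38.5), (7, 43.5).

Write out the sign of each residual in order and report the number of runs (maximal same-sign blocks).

3 runs

x=3: ŷ = -4 + 7·3 = 17; r = 14.5 − 17 = -2.5
x=4: ŷ = -4 + 7·4 = 24; r = 26.5 − 24 = 2.5
x=5: ŷ = -4 + 7·5 = 31; r = 32 − 31 = 1
x=6: ŷ = -4 + 7·6 = 38; r = 38.5 − 38 = 0.5
x=7: ŷ = -4 + 7·7 = 45; r = 43.5 − 45 = -1.5
Signs: − + + + −
Runs: −×1, +×3, −×1 → 3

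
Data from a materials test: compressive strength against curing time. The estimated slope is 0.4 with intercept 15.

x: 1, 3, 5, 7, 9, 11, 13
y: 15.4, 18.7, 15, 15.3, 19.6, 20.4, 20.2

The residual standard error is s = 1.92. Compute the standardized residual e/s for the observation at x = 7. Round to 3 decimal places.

ŷ = 15 + 0.4·7 = 17.8
e = 15.3 − 17.8 = -2.5
e/s = -2.5 / 1.92 = -1.302

-1.302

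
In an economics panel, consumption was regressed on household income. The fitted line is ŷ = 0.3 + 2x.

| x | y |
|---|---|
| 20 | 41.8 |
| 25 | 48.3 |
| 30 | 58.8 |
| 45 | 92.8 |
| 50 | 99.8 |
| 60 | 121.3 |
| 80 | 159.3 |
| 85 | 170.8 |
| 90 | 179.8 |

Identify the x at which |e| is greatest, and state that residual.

x = 45, e = 2.5

x=20: ŷ = 0.3 + 2·20 = 40.3; e = 41.8 − 40.3 = 1.5
x=25: ŷ = 0.3 + 2·25 = 50.3; e = 48.3 − 50.3 = -2
x=30: ŷ = 0.3 + 2·30 = 60.3; e = 58.8 − 60.3 = -1.5
x=45: ŷ = 0.3 + 2·45 = 90.3; e = 92.8 − 90.3 = 2.5
x=50: ŷ = 0.3 + 2·50 = 100.3; e = 99.8 − 100.3 = -0.5
x=60: ŷ = 0.3 + 2·60 = 120.3; e = 121.3 − 120.3 = 1
x=80: ŷ = 0.3 + 2·80 = 160.3; e = 159.3 − 160.3 = -1
x=85: ŷ = 0.3 + 2·85 = 170.3; e = 170.8 − 170.3 = 0.5
x=90: ŷ = 0.3 + 2·90 = 180.3; e = 179.8 − 180.3 = -0.5
Largest |e| is 2.5 at x = 45, residual 2.5.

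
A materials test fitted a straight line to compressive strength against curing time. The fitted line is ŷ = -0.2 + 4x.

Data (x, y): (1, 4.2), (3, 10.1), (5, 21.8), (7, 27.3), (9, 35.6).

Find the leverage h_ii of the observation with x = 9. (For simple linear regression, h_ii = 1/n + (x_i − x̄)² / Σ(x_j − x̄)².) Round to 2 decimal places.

h = 0.60

x̄ = (1 + 3 + 5 + 7 + 9)/5 = 5
Σ(x − x̄)² = 16 + 4 + 0 + 4 + 16 = 40
h = 1/5 + (4)²/40 = 0.2 + 0.4 = 0.60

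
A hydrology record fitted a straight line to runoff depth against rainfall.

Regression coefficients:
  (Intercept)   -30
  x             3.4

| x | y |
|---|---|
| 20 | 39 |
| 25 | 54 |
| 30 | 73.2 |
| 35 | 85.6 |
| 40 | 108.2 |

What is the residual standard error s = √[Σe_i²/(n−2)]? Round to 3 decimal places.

x=20: ŷ = -30 + 3.4·20 = 38; e = 39 − 38 = 1
x=25: ŷ = -30 + 3.4·25 = 55; e = 54 − 55 = -1
x=30: ŷ = -30 + 3.4·30 = 72; e = 73.2 − 72 = 1.2
x=35: ŷ = -30 + 3.4·35 = 89; e = 85.6 − 89 = -3.4
x=40: ŷ = -30 + 3.4·40 = 106; e = 108.2 − 106 = 2.2
SSE = 1 + 1 + 1.44 + 11.56 + 4.84 = 19.84
s = √(19.84/3) = √6.61333 ≈ 2.572

s = 2.572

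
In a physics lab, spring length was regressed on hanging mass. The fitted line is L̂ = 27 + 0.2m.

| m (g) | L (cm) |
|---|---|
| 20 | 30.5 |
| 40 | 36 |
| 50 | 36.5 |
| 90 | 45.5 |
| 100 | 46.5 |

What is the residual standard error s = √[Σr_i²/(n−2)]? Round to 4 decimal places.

m=20: L̂ = 27 + 0.2·20 = 31; r = 30.5 − 31 = -0.5
m=40: L̂ = 27 + 0.2·40 = 35; r = 36 − 35 = 1
m=50: L̂ = 27 + 0.2·50 = 37; r = 36.5 − 37 = -0.5
m=90: L̂ = 27 + 0.2·90 = 45; r = 45.5 − 45 = 0.5
m=100: L̂ = 27 + 0.2·100 = 47; r = 46.5 − 47 = -0.5
SSE = 0.25 + 1 + 0.25 + 0.25 + 0.25 = 2
s = √(2/3) = √0.666667 ≈ 0.8165

s = 0.8165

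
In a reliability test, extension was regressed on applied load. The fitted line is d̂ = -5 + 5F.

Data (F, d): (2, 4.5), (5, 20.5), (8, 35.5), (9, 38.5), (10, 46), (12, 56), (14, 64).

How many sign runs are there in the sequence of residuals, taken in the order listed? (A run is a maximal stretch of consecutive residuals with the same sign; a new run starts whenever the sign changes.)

5 runs

F=2: d̂ = -5 + 5·2 = 5; r = 4.5 − 5 = -0.5
F=5: d̂ = -5 + 5·5 = 20; r = 20.5 − 20 = 0.5
F=8: d̂ = -5 + 5·8 = 35; r = 35.5 − 35 = 0.5
F=9: d̂ = -5 + 5·9 = 40; r = 38.5 − 40 = -1.5
F=10: d̂ = -5 + 5·10 = 45; r = 46 − 45 = 1
F=12: d̂ = -5 + 5·12 = 55; r = 56 − 55 = 1
F=14: d̂ = -5 + 5·14 = 65; r = 64 − 65 = -1
Signs: − + + − + + −
Runs: −×1, +×2, −×1, +×2, −×1 → 5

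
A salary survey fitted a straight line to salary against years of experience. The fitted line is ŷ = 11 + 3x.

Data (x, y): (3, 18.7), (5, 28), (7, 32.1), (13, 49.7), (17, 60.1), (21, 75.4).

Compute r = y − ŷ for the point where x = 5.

r = 2

ŷ = 11 + 3·5 = 26
r = 28 − 26 = 2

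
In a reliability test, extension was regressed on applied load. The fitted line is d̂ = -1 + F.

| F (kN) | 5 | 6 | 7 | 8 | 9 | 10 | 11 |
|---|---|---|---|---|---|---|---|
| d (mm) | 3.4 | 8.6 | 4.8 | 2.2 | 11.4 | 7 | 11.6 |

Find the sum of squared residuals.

SSE = 55.92

F=5: d̂ = -1 + 5 = 4; e = 3.4 − 4 = -0.6
F=6: d̂ = -1 + 6 = 5; e = 8.6 − 5 = 3.6
F=7: d̂ = -1 + 7 = 6; e = 4.8 − 6 = -1.2
F=8: d̂ = -1 + 8 = 7; e = 2.2 − 7 = -4.8
F=9: d̂ = -1 + 9 = 8; e = 11.4 − 8 = 3.4
F=10: d̂ = -1 + 10 = 9; e = 7 − 9 = -2
F=11: d̂ = -1 + 11 = 10; e = 11.6 − 10 = 1.6
SSE = 0.36 + 12.96 + 1.44 + 23.04 + 11.56 + 4 + 2.56 = 55.92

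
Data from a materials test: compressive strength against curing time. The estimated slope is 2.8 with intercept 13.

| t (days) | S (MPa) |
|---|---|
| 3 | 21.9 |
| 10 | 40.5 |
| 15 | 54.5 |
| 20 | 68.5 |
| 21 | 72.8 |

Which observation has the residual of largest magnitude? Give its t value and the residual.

t = 21, r = 1

t=3: Ŝ = 13 + 2.8·3 = 21.4; r = 21.9 − 21.4 = 0.5
t=10: Ŝ = 13 + 2.8·10 = 41; r = 40.5 − 41 = -0.5
t=15: Ŝ = 13 + 2.8·15 = 55; r = 54.5 − 55 = -0.5
t=20: Ŝ = 13 + 2.8·20 = 69; r = 68.5 − 69 = -0.5
t=21: Ŝ = 13 + 2.8·21 = 71.8; r = 72.8 − 71.8 = 1
Largest |r| is 1 at t = 21, residual 1.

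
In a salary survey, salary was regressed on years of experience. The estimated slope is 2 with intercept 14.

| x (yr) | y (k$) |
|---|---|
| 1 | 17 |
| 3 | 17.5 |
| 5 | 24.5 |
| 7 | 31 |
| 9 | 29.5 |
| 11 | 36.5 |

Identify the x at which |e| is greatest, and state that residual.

x=1: ŷ = 14 + 2·1 = 16; e = 17 − 16 = 1
x=3: ŷ = 14 + 2·3 = 20; e = 17.5 − 20 = -2.5
x=5: ŷ = 14 + 2·5 = 24; e = 24.5 − 24 = 0.5
x=7: ŷ = 14 + 2·7 = 28; e = 31 − 28 = 3
x=9: ŷ = 14 + 2·9 = 32; e = 29.5 − 32 = -2.5
x=11: ŷ = 14 + 2·11 = 36; e = 36.5 − 36 = 0.5
Largest |e| is 3 at x = 7, residual 3.

x = 7, e = 3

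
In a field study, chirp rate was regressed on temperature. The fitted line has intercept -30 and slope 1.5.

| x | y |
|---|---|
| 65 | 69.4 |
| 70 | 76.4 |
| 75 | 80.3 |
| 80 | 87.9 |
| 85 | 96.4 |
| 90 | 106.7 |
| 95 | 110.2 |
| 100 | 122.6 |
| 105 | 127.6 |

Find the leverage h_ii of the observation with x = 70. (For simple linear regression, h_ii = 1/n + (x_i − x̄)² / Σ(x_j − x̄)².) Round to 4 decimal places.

h = 0.2611

x̄ = (65 + 70 + 75 + 80 + 85 + 90 + 95 + 100 + 105)/9 = 85
Σ(x − x̄)² = 400 + 225 + 100 + 25 + 0 + 25 + 100 + 225 + 400 = 1500
h = 1/9 + (-15)²/1500 = 0.111111 + 0.15 = 0.2611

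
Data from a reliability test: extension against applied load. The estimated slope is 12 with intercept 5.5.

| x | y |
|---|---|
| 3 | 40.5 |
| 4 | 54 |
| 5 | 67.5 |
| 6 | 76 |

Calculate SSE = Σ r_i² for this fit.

x=3: ŷ = 5.5 + 12·3 = 41.5; r = 40.5 − 41.5 = -1
x=4: ŷ = 5.5 + 12·4 = 53.5; r = 54 − 53.5 = 0.5
x=5: ŷ = 5.5 + 12·5 = 65.5; r = 67.5 − 65.5 = 2
x=6: ŷ = 5.5 + 12·6 = 77.5; r = 76 − 77.5 = -1.5
SSE = 1 + 0.25 + 4 + 2.25 = 7.5

SSE = 7.5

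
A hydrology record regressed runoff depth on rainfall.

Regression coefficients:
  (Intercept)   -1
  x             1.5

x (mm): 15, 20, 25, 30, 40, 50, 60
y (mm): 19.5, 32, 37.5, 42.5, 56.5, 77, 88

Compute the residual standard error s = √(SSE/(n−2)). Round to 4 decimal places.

s = 2.5495

x=15: ŷ = -1 + 1.5·15 = 21.5; e = 19.5 − 21.5 = -2
x=20: ŷ = -1 + 1.5·20 = 29; e = 32 − 29 = 3
x=25: ŷ = -1 + 1.5·25 = 36.5; e = 37.5 − 36.5 = 1
x=30: ŷ = -1 + 1.5·30 = 44; e = 42.5 − 44 = -1.5
x=40: ŷ = -1 + 1.5·40 = 59; e = 56.5 − 59 = -2.5
x=50: ŷ = -1 + 1.5·50 = 74; e = 77 − 74 = 3
x=60: ŷ = -1 + 1.5·60 = 89; e = 88 − 89 = -1
SSE = 4 + 9 + 1 + 2.25 + 6.25 + 9 + 1 = 32.5
s = √(32.5/5) = √6.5 ≈ 2.5495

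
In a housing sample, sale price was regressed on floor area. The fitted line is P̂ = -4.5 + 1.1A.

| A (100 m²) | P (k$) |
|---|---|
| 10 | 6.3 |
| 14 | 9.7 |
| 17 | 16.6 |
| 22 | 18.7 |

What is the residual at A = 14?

P̂ = -4.5 + 1.1·14 = 10.9
e = 9.7 − 10.9 = -1.2

e = -1.2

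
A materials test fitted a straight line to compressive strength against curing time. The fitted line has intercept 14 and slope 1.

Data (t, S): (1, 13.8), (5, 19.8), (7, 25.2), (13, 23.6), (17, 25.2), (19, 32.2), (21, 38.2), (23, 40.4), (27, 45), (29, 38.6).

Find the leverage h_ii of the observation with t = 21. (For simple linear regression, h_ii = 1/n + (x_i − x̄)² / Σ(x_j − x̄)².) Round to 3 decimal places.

h = 0.128

t̄ = (1 + 5 + 7 + 13 + 17 + 19 + 21 + 23 + 27 + 29)/10 = 16.2
Σ(t − t̄)² = 231.04 + 125.44 + 84.64 + 10.24 + 0.64 + 7.84 + 23.04 + 46.24 + 116.64 + 163.84 = 809.6
h = 1/10 + (4.8)²/809.6 = 0.1 + 0.0284585 = 0.128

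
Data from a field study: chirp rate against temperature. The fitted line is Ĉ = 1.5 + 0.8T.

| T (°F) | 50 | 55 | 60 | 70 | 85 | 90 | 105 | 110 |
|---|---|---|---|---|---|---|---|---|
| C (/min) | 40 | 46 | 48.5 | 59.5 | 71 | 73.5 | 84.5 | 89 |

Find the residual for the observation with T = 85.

Ĉ = 1.5 + 0.8·85 = 69.5
r = 71 − 69.5 = 1.5

r = 1.5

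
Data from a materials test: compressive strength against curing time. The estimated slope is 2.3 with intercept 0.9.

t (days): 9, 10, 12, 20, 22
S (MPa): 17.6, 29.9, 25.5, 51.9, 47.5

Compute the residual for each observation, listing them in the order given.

-4, 6, -3, 5, -4

t=9: Ŝ = 0.9 + 2.3·9 = 21.6; e = 17.6 − 21.6 = -4
t=10: Ŝ = 0.9 + 2.3·10 = 23.9; e = 29.9 − 23.9 = 6
t=12: Ŝ = 0.9 + 2.3·12 = 28.5; e = 25.5 − 28.5 = -3
t=20: Ŝ = 0.9 + 2.3·20 = 46.9; e = 51.9 − 46.9 = 5
t=22: Ŝ = 0.9 + 2.3·22 = 51.5; e = 47.5 − 51.5 = -4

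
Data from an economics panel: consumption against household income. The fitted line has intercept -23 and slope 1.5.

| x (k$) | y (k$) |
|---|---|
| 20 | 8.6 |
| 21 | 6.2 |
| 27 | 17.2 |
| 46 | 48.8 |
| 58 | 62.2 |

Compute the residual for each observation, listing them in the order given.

x=20: ŷ = -23 + 1.5·20 = 7; e = 8.6 − 7 = 1.6
x=21: ŷ = -23 + 1.5·21 = 8.5; e = 6.2 − 8.5 = -2.3
x=27: ŷ = -23 + 1.5·27 = 17.5; e = 17.2 − 17.5 = -0.3
x=46: ŷ = -23 + 1.5·46 = 46; e = 48.8 − 46 = 2.8
x=58: ŷ = -23 + 1.5·58 = 64; e = 62.2 − 64 = -1.8

1.6, -2.3, -0.3, 2.8, -1.8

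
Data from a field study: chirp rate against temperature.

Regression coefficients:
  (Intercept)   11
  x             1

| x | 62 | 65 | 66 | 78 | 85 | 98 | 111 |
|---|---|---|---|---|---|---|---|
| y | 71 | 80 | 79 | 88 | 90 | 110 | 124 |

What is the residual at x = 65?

e = 4

ŷ = 11 + 65 = 76
e = 80 − 76 = 4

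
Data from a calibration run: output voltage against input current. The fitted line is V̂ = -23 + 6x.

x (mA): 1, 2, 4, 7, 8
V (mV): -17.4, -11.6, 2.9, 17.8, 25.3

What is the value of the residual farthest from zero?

e = 1.9

x=1: V̂ = -23 + 6·1 = -17; e = -17.4 − (-17) = -0.4
x=2: V̂ = -23 + 6·2 = -11; e = -11.6 − (-11) = -0.6
x=4: V̂ = -23 + 6·4 = 1; e = 2.9 − 1 = 1.9
x=7: V̂ = -23 + 6·7 = 19; e = 17.8 − 19 = -1.2
x=8: V̂ = -23 + 6·8 = 25; e = 25.3 − 25 = 0.3
Largest |e| is 1.9 at x = 4, residual 1.9.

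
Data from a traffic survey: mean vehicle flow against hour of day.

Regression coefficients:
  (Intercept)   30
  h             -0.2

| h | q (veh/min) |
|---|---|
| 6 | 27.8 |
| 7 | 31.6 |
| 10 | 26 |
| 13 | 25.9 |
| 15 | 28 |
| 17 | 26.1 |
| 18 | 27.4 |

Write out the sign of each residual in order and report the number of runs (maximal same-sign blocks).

6 runs

h=6: ŷ = 30 − 0.2·6 = 28.8; e = 27.8 − 28.8 = -1
h=7: ŷ = 30 − 0.2·7 = 28.6; e = 31.6 − 28.6 = 3
h=10: ŷ = 30 − 0.2·10 = 28; e = 26 − 28 = -2
h=13: ŷ = 30 − 0.2·13 = 27.4; e = 25.9 − 27.4 = -1.5
h=15: ŷ = 30 − 0.2·15 = 27; e = 28 − 27 = 1
h=17: ŷ = 30 − 0.2·17 = 26.6; e = 26.1 − 26.6 = -0.5
h=18: ŷ = 30 − 0.2·18 = 26.4; e = 27.4 − 26.4 = 1
Signs: − + − − + − +
Runs: −×1, +×1, −×2, +×1, −×1, +×1 → 6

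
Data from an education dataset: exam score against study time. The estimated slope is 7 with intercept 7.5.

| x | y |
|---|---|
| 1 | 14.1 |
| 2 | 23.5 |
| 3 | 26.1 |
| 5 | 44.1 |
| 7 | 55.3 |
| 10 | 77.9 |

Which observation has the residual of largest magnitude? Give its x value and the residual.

x=1: ŷ = 7.5 + 7·1 = 14.5; e = 14.1 − 14.5 = -0.4
x=2: ŷ = 7.5 + 7·2 = 21.5; e = 23.5 − 21.5 = 2
x=3: ŷ = 7.5 + 7·3 = 28.5; e = 26.1 − 28.5 = -2.4
x=5: ŷ = 7.5 + 7·5 = 42.5; e = 44.1 − 42.5 = 1.6
x=7: ŷ = 7.5 + 7·7 = 56.5; e = 55.3 − 56.5 = -1.2
x=10: ŷ = 7.5 + 7·10 = 77.5; e = 77.9 − 77.5 = 0.4
Largest |e| is 2.4 at x = 3, residual -2.4.

x = 3, e = -2.4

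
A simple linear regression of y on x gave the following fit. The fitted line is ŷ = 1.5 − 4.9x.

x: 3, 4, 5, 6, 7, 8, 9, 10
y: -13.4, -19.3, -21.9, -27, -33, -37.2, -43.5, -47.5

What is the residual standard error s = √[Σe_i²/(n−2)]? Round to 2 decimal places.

s = 0.88

x=3: ŷ = 1.5 − 4.9·3 = -13.2; e = -13.4 − (-13.2) = -0.2
x=4: ŷ = 1.5 − 4.9·4 = -18.1; e = -19.3 − (-18.1) = -1.2
x=5: ŷ = 1.5 − 4.9·5 = -23; e = -21.9 − (-23) = 1.1
x=6: ŷ = 1.5 − 4.9·6 = -27.9; e = -27 − (-27.9) = 0.9
x=7: ŷ = 1.5 − 4.9·7 = -32.8; e = -33 − (-32.8) = -0.2
x=8: ŷ = 1.5 − 4.9·8 = -37.7; e = -37.2 − (-37.7) = 0.5
x=9: ŷ = 1.5 − 4.9·9 = -42.6; e = -43.5 − (-42.6) = -0.9
x=10: ŷ = 1.5 − 4.9·10 = -47.5; e = -47.5 − (-47.5) = 0
SSE = 0.04 + 1.44 + 1.21 + 0.81 + 0.04 + 0.25 + 0.81 + 0 = 4.6
s = √(4.6/6) = √0.766667 ≈ 0.88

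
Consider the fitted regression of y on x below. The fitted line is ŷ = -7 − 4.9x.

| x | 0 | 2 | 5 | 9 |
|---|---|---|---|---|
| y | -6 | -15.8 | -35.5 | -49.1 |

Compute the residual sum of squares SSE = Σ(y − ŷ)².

x=0: ŷ = -7 − 4.9·0 = -7; e = -6 − (-7) = 1
x=2: ŷ = -7 − 4.9·2 = -16.8; e = -15.8 − (-16.8) = 1
x=5: ŷ = -7 − 4.9·5 = -31.5; e = -35.5 − (-31.5) = -4
x=9: ŷ = -7 − 4.9·9 = -51.1; e = -49.1 − (-51.1) = 2
SSE = 1 + 1 + 16 + 4 = 22

SSE = 22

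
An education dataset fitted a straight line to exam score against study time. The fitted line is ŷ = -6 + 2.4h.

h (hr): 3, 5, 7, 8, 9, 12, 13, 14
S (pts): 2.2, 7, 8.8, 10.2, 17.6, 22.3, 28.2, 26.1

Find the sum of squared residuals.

h=3: ŷ = -6 + 2.4·3 = 1.2; e = 2.2 − 1.2 = 1
h=5: ŷ = -6 + 2.4·5 = 6; e = 7 − 6 = 1
h=7: ŷ = -6 + 2.4·7 = 10.8; e = 8.8 − 10.8 = -2
h=8: ŷ = -6 + 2.4·8 = 13.2; e = 10.2 − 13.2 = -3
h=9: ŷ = -6 + 2.4·9 = 15.6; e = 17.6 − 15.6 = 2
h=12: ŷ = -6 + 2.4·12 = 22.8; e = 22.3 − 22.8 = -0.5
h=13: ŷ = -6 + 2.4·13 = 25.2; e = 28.2 − 25.2 = 3
h=14: ŷ = -6 + 2.4·14 = 27.6; e = 26.1 − 27.6 = -1.5
SSE = 1 + 1 + 4 + 9 + 4 + 0.25 + 9 + 2.25 = 30.5

SSE = 30.5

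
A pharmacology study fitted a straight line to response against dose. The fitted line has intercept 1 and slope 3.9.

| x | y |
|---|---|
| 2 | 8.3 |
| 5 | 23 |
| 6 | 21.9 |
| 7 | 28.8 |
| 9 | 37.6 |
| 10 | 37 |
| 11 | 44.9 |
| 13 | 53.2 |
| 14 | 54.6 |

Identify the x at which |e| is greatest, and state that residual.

x = 10, e = -3

x=2: ŷ = 1 + 3.9·2 = 8.8; e = 8.3 − 8.8 = -0.5
x=5: ŷ = 1 + 3.9·5 = 20.5; e = 23 − 20.5 = 2.5
x=6: ŷ = 1 + 3.9·6 = 24.4; e = 21.9 − 24.4 = -2.5
x=7: ŷ = 1 + 3.9·7 = 28.3; e = 28.8 − 28.3 = 0.5
x=9: ŷ = 1 + 3.9·9 = 36.1; e = 37.6 − 36.1 = 1.5
x=10: ŷ = 1 + 3.9·10 = 40; e = 37 − 40 = -3
x=11: ŷ = 1 + 3.9·11 = 43.9; e = 44.9 − 43.9 = 1
x=13: ŷ = 1 + 3.9·13 = 51.7; e = 53.2 − 51.7 = 1.5
x=14: ŷ = 1 + 3.9·14 = 55.6; e = 54.6 − 55.6 = -1
Largest |e| is 3 at x = 10, residual -3.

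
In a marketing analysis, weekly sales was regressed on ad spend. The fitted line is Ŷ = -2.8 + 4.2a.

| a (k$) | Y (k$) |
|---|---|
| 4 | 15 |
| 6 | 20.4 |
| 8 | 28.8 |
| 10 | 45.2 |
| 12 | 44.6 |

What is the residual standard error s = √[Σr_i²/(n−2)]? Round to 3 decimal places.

a=4: Ŷ = -2.8 + 4.2·4 = 14; r = 15 − 14 = 1
a=6: Ŷ = -2.8 + 4.2·6 = 22.4; r = 20.4 − 22.4 = -2
a=8: Ŷ = -2.8 + 4.2·8 = 30.8; r = 28.8 − 30.8 = -2
a=10: Ŷ = -2.8 + 4.2·10 = 39.2; r = 45.2 − 39.2 = 6
a=12: Ŷ = -2.8 + 4.2·12 = 47.6; r = 44.6 − 47.6 = -3
SSE = 1 + 4 + 4 + 36 + 9 = 54
s = √(54/3) = √18 ≈ 4.243

s = 4.243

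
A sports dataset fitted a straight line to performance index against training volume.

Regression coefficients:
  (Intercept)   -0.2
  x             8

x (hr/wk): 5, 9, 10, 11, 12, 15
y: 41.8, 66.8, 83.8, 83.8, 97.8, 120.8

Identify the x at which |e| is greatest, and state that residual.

x = 9, e = -5

x=5: ŷ = -0.2 + 8·5 = 39.8; e = 41.8 − 39.8 = 2
x=9: ŷ = -0.2 + 8·9 = 71.8; e = 66.8 − 71.8 = -5
x=10: ŷ = -0.2 + 8·10 = 79.8; e = 83.8 − 79.8 = 4
x=11: ŷ = -0.2 + 8·11 = 87.8; e = 83.8 − 87.8 = -4
x=12: ŷ = -0.2 + 8·12 = 95.8; e = 97.8 − 95.8 = 2
x=15: ŷ = -0.2 + 8·15 = 119.8; e = 120.8 − 119.8 = 1
Largest |e| is 5 at x = 9, residual -5.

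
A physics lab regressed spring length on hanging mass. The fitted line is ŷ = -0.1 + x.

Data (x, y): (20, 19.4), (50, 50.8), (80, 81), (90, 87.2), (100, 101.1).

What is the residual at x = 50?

e = 0.9

ŷ = -0.1 + 50 = 49.9
e = 50.8 − 49.9 = 0.9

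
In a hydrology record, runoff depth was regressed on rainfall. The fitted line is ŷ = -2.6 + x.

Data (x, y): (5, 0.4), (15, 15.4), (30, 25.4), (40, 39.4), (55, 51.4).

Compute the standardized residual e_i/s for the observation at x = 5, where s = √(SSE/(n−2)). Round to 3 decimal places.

x=5: ŷ = -2.6 + 5 = 2.4; e = 0.4 − 2.4 = -2
x=15: ŷ = -2.6 + 15 = 12.4; e = 15.4 − 12.4 = 3
x=30: ŷ = -2.6 + 30 = 27.4; e = 25.4 − 27.4 = -2
x=40: ŷ = -2.6 + 40 = 37.4; e = 39.4 − 37.4 = 2
x=55: ŷ = -2.6 + 55 = 52.4; e = 51.4 − 52.4 = -1
SSE = 4 + 9 + 4 + 4 + 1 = 22
s = √(22/3) = 2.70801
e/s = -2 / 2.70801 = -0.739

-0.739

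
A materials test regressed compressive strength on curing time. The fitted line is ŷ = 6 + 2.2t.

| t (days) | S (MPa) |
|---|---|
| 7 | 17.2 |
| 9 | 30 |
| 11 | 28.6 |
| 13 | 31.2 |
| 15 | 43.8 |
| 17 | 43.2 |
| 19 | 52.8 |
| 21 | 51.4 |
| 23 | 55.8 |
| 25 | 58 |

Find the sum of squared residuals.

t=7: ŷ = 6 + 2.2·7 = 21.4; r = 17.2 − 21.4 = -4.2
t=9: ŷ = 6 + 2.2·9 = 25.8; r = 30 − 25.8 = 4.2
t=11: ŷ = 6 + 2.2·11 = 30.2; r = 28.6 − 30.2 = -1.6
t=13: ŷ = 6 + 2.2·13 = 34.6; r = 31.2 − 34.6 = -3.4
t=15: ŷ = 6 + 2.2·15 = 39; r = 43.8 − 39 = 4.8
t=17: ŷ = 6 + 2.2·17 = 43.4; r = 43.2 − 43.4 = -0.2
t=19: ŷ = 6 + 2.2·19 = 47.8; r = 52.8 − 47.8 = 5
t=21: ŷ = 6 + 2.2·21 = 52.2; r = 51.4 − 52.2 = -0.8
t=23: ŷ = 6 + 2.2·23 = 56.6; r = 55.8 − 56.6 = -0.8
t=25: ŷ = 6 + 2.2·25 = 61; r = 58 − 61 = -3
SSE = 17.64 + 17.64 + 2.56 + 11.56 + 23.04 + 0.04 + 25 + 0.64 + 0.64 + 9 = 107.76

SSE = 107.76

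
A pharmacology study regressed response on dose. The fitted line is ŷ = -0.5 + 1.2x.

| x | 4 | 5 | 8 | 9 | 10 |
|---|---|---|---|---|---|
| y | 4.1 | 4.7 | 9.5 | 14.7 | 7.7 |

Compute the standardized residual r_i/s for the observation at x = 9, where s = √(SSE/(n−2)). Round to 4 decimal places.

x=4: ŷ = -0.5 + 1.2·4 = 4.3; r = 4.1 − 4.3 = -0.2
x=5: ŷ = -0.5 + 1.2·5 = 5.5; r = 4.7 − 5.5 = -0.8
x=8: ŷ = -0.5 + 1.2·8 = 9.1; r = 9.5 − 9.1 = 0.4
x=9: ŷ = -0.5 + 1.2·9 = 10.3; r = 14.7 − 10.3 = 4.4
x=10: ŷ = -0.5 + 1.2·10 = 11.5; r = 7.7 − 11.5 = -3.8
SSE = 0.04 + 0.64 + 0.16 + 19.36 + 14.44 = 34.64
s = √(34.64/3) = 3.39804
r/s = 4.4 / 3.39804 = 1.2949

1.2949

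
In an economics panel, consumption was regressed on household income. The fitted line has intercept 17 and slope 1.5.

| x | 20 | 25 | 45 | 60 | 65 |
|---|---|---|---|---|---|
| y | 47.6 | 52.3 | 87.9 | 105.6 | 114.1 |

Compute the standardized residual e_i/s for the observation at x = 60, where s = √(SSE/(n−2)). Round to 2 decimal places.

-0.56

x=20: ŷ = 17 + 1.5·20 = 47; e = 47.6 − 47 = 0.6
x=25: ŷ = 17 + 1.5·25 = 54.5; e = 52.3 − 54.5 = -2.2
x=45: ŷ = 17 + 1.5·45 = 84.5; e = 87.9 − 84.5 = 3.4
x=60: ŷ = 17 + 1.5·60 = 107; e = 105.6 − 107 = -1.4
x=65: ŷ = 17 + 1.5·65 = 114.5; e = 114.1 − 114.5 = -0.4
SSE = 0.36 + 4.84 + 11.56 + 1.96 + 0.16 = 18.88
s = √(18.88/3) = 2.50865
e/s = -1.4 / 2.50865 = -0.56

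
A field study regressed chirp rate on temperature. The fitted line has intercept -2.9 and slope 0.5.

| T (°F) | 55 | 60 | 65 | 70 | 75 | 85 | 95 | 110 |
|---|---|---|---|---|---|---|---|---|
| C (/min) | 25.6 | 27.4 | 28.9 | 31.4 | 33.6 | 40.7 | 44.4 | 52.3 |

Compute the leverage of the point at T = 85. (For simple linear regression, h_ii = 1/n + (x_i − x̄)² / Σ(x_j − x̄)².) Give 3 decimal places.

T̄ = (55 + 60 + 65 + 70 + 75 + 85 + 95 + 110)/8 = 76.875
Σ(T − T̄)² = 478.516 + 284.766 + 141.016 + 47.2656 + 3.51562 + 66.0156 + 328.516 + 1097.27 = 2446.88
h = 1/8 + (8.125)²/2446.88 = 0.125 + 0.0269796 = 0.152

h = 0.152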